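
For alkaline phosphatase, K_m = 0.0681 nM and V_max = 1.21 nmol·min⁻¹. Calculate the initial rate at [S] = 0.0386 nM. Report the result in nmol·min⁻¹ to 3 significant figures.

[S]/(Km+[S]) = 0.0386/0.1067 = 0.3618, the fractional saturation.
v = 0.3618 × Vmax = 0.3618 × 1.21 = 0.438 nmol·min⁻¹.

0.438 nmol·min⁻¹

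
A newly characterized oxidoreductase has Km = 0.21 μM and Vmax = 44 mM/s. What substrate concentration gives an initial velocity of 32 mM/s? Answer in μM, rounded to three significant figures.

Rearranging v = Vmax[S]/(Km+[S]) gives [S] = Km·v/(Vmax − v).
[S] = 0.21 × 32 / (44 − 32) = 6.720/12.00 = 0.560 μM.

0.560 μM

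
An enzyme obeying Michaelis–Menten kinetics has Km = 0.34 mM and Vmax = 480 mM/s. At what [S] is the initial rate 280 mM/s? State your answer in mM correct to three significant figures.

0.476 mM

Rearranging v = Vmax[S]/(Km+[S]) gives [S] = Km·v/(Vmax − v).
[S] = 0.34 × 280 / (480 − 280) = 95.20/200.0 = 0.476 mM.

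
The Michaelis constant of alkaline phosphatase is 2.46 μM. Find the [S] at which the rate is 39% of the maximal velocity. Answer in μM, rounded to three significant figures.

1.57 μM

v/Vmax = [S]/(Km+[S]) = 0.39, so [S] = Km·0.39/(1 − 0.39) = 2.46 × 0.6393.
[S] = 1.57 μM.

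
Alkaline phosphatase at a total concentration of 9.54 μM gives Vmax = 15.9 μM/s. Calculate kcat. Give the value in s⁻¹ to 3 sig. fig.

kcat = Vmax/[E]total = 15.9 μM/s / 9.54 μM = 1.67 s⁻¹.

1.67 s⁻¹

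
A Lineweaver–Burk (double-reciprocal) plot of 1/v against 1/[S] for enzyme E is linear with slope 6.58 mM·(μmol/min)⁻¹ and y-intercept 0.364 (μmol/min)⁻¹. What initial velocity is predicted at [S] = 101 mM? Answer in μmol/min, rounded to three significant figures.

The y-intercept is 1/Vmax, so Vmax = 1/0.364 = 2.75 μmol/min.
The slope is Km/Vmax, so Km = 6.58 × 2.75 = 18.1 mM.
Then v = 2.75 × 101/(18.1 + 101) = 2.33 μmol/min.

2.33 μmol/min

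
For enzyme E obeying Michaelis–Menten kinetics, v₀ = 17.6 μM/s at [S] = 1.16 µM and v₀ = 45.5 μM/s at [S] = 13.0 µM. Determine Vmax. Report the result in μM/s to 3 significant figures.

53.9 μM/s

From v = Vmax[S]/(Km+[S]), each point gives Vmax = v(Km+[S])/[S].
Equating: 17.6(Km+1.16)/1.16 = 45.5(Km+13.0)/13.0.
15.17·Km + 17.6 = 3.500·Km + 45.5, so (15.17 − 3.500)·Km = 45.5 − 17.6.
Km = 27.90/11.67 = 2.39 µM; then Vmax = 17.6(2.39+1.16)/1.16 = 53.9 μM/s.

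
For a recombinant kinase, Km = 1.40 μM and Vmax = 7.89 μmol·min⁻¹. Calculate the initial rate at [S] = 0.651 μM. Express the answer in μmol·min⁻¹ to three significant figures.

2.50 μmol·min⁻¹

[S]/(Km+[S]) = 0.651/2.051 = 0.3174, the fractional saturation.
v = 0.3174 × Vmax = 0.3174 × 7.89 = 2.50 μmol·min⁻¹.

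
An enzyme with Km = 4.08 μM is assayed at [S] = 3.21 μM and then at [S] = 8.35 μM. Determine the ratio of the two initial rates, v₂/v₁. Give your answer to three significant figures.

1.53

Since Vmax cancels, v₂/v₁ = [S]₂(Km+[S]₁) / [S]₁(Km+[S]₂).
= 8.35×(4.08+3.21) / (3.21×(4.08+8.35)) = 60.87/39.90 = 1.53.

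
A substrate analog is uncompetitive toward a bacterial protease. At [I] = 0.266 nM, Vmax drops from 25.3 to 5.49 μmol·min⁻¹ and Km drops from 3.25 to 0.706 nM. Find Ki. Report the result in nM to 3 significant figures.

Uncompetitive: Vmax,app = Vmax/α (and Km,app = Km/α) with α = 1 + [I]/Ki.
α = Vmax/Vmax,app = 25.3/5.49 = 4.608.
Ki = [I]/(α − 1) = 0.266/3.608 = 0.0737 nM.

0.0737 nM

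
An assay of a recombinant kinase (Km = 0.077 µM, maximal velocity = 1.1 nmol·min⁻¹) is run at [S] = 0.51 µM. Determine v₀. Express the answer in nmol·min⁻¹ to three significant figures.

0.956 nmol·min⁻¹

v = Vmax·[S]/(Km + [S]) = 1.1 × 0.51 / (0.077 + 0.51)
  = 0.5610 / 0.5870 = 0.956 nmol·min⁻¹.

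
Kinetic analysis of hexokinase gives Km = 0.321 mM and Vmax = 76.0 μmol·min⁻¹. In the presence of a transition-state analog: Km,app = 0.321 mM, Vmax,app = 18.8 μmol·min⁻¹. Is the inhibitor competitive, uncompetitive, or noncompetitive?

noncompetitive

Vmax decreases (76.0 → 18.8 μmol·min⁻¹) while Km is unchanged — pure noncompetitive inhibition.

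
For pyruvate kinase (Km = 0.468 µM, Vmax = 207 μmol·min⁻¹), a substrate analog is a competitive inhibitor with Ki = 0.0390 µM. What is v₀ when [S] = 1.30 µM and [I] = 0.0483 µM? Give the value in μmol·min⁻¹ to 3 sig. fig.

115 μmol·min⁻¹

With α = 1 + [I]/Ki = 1 + 0.0483/0.0390 = 2.238, the competitive rate law is v = Vmax[S] / (αKm + [S]).
v = 207×1.30 / (2.238×0.468 + 1.30) = 269.1/2.348 = 115 μmol·min⁻¹.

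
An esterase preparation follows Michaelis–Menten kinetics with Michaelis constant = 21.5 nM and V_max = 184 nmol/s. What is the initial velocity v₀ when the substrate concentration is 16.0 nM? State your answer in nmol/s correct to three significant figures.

78.5 nmol/s

[S]/(Km+[S]) = 16.0/37.50 = 0.4267, the fractional saturation.
v = 0.4267 × Vmax = 0.4267 × 184 = 78.5 nmol/s.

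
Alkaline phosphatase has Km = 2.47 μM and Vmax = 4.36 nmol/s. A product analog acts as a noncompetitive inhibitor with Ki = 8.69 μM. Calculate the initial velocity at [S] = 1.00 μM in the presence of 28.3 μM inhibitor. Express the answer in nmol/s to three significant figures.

0.295 nmol/s

With α = 1 + [I]/Ki = 1 + 28.3/8.69 = 4.257, the noncompetitive rate law is v = (Vmax/α)·[S] / (Km + [S]).
v = (4.36/4.257)×1.00 / (2.47 + 1.00) = 1.024/3.470 = 0.295 nmol/s.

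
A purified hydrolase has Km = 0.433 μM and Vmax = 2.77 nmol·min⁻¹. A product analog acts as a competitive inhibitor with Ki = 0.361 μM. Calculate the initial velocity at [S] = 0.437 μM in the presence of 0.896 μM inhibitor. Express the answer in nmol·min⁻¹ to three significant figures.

With α = 1 + [I]/Ki = 1 + 0.896/0.361 = 3.482, the competitive rate law is v = Vmax[S] / (αKm + [S]).
v = 2.77×0.437 / (3.482×0.433 + 0.437) = 1.210/1.945 = 0.622 nmol·min⁻¹.

0.622 nmol·min⁻¹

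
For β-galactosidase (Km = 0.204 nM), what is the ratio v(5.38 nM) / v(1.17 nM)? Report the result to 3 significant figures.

1.13

The fractional saturations are [S]/(Km+[S]) = 1.17/1.374 = 0.8515 and 5.38/5.584 = 0.9635.
v₂/v₁ is just their ratio: 0.9635/0.8515 = 1.13.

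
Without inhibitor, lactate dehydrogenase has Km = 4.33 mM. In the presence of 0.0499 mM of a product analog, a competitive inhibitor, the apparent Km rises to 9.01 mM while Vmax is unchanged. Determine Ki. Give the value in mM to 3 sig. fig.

Competitive: Km,app = α·Km with α = 1 + [I]/Ki.
α = Km,app/Km = 9.01/4.33 = 2.081.
Ki = [I]/(α − 1) = 0.0499/1.081 = 0.0462 mM.

0.0462 mM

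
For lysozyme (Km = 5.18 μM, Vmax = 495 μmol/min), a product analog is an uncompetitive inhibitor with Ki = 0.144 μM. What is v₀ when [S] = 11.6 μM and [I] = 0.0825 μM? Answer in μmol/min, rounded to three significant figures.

α = 1 + [I]/Ki = 1 + 0.0825/0.144 = 1.573.
For an uncompetitive inhibitor, both parameters are divided by α, giving Vmax/α and Km/α: Km,app = 3.29 μM, Vmax,app = 315 μmol/min.
v = Vmax,app·[S]/(Km,app + [S]) = 315 × 11.6/(3.29 + 11.6) = 245 μmol/min.

245 μmol/min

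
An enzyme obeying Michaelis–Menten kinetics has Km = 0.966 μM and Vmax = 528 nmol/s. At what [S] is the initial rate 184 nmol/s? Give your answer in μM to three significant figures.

Rearranging v = Vmax[S]/(Km+[S]) gives [S] = Km·v/(Vmax − v).
[S] = 0.966 × 184 / (528 − 184) = 177.7/344.0 = 0.517 μM.

0.517 μM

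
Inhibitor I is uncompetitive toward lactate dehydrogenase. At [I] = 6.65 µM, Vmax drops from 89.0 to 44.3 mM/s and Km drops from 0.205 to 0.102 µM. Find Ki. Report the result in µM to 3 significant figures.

Uncompetitive: Vmax,app = Vmax/α (and Km,app = Km/α) with α = 1 + [I]/Ki.
α = Vmax/Vmax,app = 89.0/44.3 = 2.009.
Since α = 1 + [I]/Ki, [I]/Ki = 2.009 − 1 = 1.009 and Ki = 6.65/1.009 = 6.59 µM.

6.59 µM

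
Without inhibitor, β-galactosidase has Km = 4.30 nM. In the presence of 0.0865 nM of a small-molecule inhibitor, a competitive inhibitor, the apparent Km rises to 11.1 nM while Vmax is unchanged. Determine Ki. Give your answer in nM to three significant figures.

Competitive: Km,app = α·Km with α = 1 + [I]/Ki.
α = Km,app/Km = 11.1/4.30 = 2.581.
Since α = 1 + [I]/Ki, [I]/Ki = 2.581 − 1 = 1.581 and Ki = 0.0865/1.581 = 0.0547 nM.

0.0547 nM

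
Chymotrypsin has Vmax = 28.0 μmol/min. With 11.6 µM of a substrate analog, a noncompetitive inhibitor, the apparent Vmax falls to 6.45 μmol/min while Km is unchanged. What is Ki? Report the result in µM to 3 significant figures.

3.47 µM

Noncompetitive: Vmax,app = Vmax/α with α = 1 + [I]/Ki.
α = Vmax/Vmax,app = 28.0/6.45 = 4.341.
Ki = [I]/(α − 1) = 11.6/3.341 = 3.47 µM.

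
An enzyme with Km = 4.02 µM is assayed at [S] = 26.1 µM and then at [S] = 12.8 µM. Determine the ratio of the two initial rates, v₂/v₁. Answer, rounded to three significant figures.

0.878

The fractional saturations are [S]/(Km+[S]) = 26.1/30.12 = 0.8665 and 12.8/16.82 = 0.7610.
v₂/v₁ is just their ratio: 0.7610/0.8665 = 0.878.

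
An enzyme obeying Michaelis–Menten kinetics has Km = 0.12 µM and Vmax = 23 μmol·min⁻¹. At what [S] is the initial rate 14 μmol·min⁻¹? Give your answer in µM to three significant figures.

Rearranging v = Vmax[S]/(Km+[S]) gives [S] = Km·v/(Vmax − v).
[S] = 0.12 × 14 / (23 − 14) = 1.680/9.000 = 0.187 µM.

0.187 µM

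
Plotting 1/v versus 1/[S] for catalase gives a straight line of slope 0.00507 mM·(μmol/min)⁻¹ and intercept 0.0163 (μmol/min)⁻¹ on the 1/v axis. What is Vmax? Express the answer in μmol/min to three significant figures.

61.3 μmol/min

The y-intercept of a Lineweaver–Burk plot equals 1/Vmax, so Vmax = 1/0.0163 = 61.3 μmol/min.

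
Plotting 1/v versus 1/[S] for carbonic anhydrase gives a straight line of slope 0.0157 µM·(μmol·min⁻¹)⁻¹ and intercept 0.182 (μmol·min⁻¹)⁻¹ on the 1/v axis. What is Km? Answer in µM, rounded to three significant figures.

y-intercept = 1/Vmax ⇒ Vmax = 5.49 μmol·min⁻¹; slope = Km/Vmax ⇒ Km = slope × Vmax.
Km = 0.0157 × 5.49 = 0.0863 µM.

0.0863 µM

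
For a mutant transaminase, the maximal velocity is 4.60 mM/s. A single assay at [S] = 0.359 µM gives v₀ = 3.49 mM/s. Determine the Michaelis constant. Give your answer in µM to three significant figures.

From v = Vmax[S]/(Km+[S]), Km = [S](Vmax − v)/v.
Km = 0.359 × (4.60 − 3.49) / 3.49 = 0.3985/3.49 = 0.114 µM.

0.114 µM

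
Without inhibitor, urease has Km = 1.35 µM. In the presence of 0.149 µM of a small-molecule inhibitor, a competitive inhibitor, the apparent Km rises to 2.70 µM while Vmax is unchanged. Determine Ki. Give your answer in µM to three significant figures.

Competitive: Km,app = α·Km with α = 1 + [I]/Ki.
α = Km,app/Km = 2.70/1.35 = 2.000.
Since α = 1 + [I]/Ki, [I]/Ki = 2.000 − 1 = 1.000 and Ki = 0.149/1.000 = 0.149 µM.

0.149 µM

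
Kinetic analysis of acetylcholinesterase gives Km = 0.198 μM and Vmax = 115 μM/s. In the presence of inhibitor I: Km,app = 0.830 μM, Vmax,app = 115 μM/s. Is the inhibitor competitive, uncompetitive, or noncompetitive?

Km increases (0.198 → 0.830 μM) while Vmax is unchanged — the hallmark of competitive inhibition.

competitive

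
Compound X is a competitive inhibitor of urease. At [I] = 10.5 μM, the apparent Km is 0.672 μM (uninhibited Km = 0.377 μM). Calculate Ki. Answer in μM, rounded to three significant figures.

13.4 μM

Competitive: Km,app = α·Km with α = 1 + [I]/Ki.
α = Km,app/Km = 0.672/0.377 = 1.782.
Since α = 1 + [I]/Ki, [I]/Ki = 1.782 − 1 = 0.7825 and Ki = 10.5/0.7825 = 13.4 μM.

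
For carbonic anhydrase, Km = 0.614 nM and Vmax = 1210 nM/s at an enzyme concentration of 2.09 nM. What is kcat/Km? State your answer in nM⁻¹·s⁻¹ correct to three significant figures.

943 nM⁻¹·s⁻¹

kcat = Vmax/[E]total = 1210/2.09 = 579 s⁻¹.
kcat/Km = 579/0.614 = 943 nM⁻¹·s⁻¹.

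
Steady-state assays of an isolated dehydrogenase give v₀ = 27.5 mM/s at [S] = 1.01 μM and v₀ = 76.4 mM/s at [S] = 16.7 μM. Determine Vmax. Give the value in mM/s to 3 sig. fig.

In reciprocal form, 1/v = (Km/Vmax)·(1/[S]) + 1/Vmax. The two points give (1/[S], 1/v) = (0.9901, 0.03636) and (0.05988, 0.01309).
Slope = (0.03636 − 0.01309)/(0.9901 − 0.05988) = 0.02502; intercept = 0.03636 − 0.02502×0.9901 = 0.01159.
Vmax = 1/intercept = 86.3 mM/s; Km = slope × Vmax = 0.02502 × 86.3 = 2.16 μM.

86.3 mM/s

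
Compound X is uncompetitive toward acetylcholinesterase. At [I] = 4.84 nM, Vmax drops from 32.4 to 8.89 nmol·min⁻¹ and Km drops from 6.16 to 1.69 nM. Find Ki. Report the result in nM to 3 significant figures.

Uncompetitive: Vmax,app = Vmax/α (and Km,app = Km/α) with α = 1 + [I]/Ki.
α = Vmax/Vmax,app = 32.4/8.89 = 3.645.
Since α = 1 + [I]/Ki, [I]/Ki = 3.645 − 1 = 2.645 and Ki = 4.84/2.645 = 1.83 nM.

1.83 nM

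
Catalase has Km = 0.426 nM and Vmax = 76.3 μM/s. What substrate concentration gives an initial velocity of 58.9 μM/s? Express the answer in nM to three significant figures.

Rearranging v = Vmax[S]/(Km+[S]) gives [S] = Km·v/(Vmax − v).
[S] = 0.426 × 58.9 / (76.3 − 58.9) = 25.09/17.40 = 1.44 nM.

1.44 nM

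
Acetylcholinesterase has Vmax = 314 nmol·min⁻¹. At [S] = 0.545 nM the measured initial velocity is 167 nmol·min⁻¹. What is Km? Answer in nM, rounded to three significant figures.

0.480 nM

v/Vmax = 167/314 = 0.5318 = [S]/(Km+[S]).
So Km + [S] = [S]/0.5318 = 1.025 nM, giving Km = 1.025 − 0.545 = 0.480 nM.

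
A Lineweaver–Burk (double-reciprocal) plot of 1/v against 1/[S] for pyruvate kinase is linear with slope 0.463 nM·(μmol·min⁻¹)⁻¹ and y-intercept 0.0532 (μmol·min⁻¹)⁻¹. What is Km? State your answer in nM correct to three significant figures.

8.70 nM

y-intercept = 1/Vmax ⇒ Vmax = 18.8 μmol·min⁻¹; slope = Km/Vmax ⇒ Km = slope × Vmax.
Km = 0.463 × 18.8 = 8.70 nM.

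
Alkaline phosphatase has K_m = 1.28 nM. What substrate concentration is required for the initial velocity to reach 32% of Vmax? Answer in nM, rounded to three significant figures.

v/Vmax = [S]/(Km+[S]) = 0.32, so [S] = Km·0.32/(1 − 0.32) = 1.28 × 0.4706.
[S] = 0.602 nM.

0.602 nM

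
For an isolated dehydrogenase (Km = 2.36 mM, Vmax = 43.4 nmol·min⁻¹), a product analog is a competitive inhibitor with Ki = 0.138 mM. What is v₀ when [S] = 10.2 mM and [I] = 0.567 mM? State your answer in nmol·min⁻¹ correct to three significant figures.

α = 1 + [I]/Ki = 1 + 0.567/0.138 = 5.109.
For a competitive inhibitor, Vmax is unchanged and the apparent Km becomes α·Km: Km,app = 12.1 mM, Vmax,app = 43.4 nmol·min⁻¹.
v = Vmax,app·[S]/(Km,app + [S]) = 43.4 × 10.2/(12.1 + 10.2) = 19.9 nmol·min⁻¹.

19.9 nmol·min⁻¹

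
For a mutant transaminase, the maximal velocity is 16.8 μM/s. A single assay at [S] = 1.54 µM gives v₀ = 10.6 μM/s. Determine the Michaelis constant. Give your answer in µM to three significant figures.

0.901 µM

v/Vmax = 10.6/16.8 = 0.6310 = [S]/(Km+[S]).
So Km + [S] = [S]/0.6310 = 2.441 µM, giving Km = 2.441 − 1.54 = 0.901 µM.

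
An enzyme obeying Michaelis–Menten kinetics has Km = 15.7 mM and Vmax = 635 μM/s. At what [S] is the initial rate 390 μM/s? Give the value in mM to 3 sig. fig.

25.0 mM

Rearranging v = Vmax[S]/(Km+[S]) gives [S] = Km·v/(Vmax − v).
[S] = 15.7 × 390 / (635 − 390) = 6123/245.0 = 25.0 mM.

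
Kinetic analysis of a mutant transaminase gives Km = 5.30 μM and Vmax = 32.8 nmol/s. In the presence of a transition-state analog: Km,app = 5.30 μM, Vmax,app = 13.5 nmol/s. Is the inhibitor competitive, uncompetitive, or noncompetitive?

noncompetitive

Vmax decreases (32.8 → 13.5 nmol/s) while Km is unchanged — pure noncompetitive inhibition.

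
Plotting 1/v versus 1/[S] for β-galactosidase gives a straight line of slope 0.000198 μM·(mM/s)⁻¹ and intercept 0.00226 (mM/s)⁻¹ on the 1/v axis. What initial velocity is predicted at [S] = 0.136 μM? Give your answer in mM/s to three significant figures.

269 mM/s

The y-intercept is 1/Vmax, so Vmax = 1/0.00226 = 442 mM/s.
The slope is Km/Vmax, so Km = 0.000198 × 442 = 0.0876 μM.
Then v = 442 × 0.136/(0.0876 + 0.136) = 269 mM/s.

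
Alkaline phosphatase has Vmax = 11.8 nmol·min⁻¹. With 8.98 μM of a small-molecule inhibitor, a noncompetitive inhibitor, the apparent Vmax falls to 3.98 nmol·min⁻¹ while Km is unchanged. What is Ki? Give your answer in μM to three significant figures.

Noncompetitive: Vmax,app = Vmax/α with α = 1 + [I]/Ki.
α = Vmax/Vmax,app = 11.8/3.98 = 2.965.
Ki = [I]/(α − 1) = 8.98/1.965 = 4.57 μM.

4.57 μM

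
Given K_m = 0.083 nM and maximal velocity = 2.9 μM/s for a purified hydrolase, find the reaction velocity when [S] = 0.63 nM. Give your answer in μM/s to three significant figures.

2.56 μM/s

v = Vmax·[S]/(Km + [S]) = 2.9 × 0.63 / (0.083 + 0.63)
  = 1.827 / 0.7130 = 2.56 μM/s.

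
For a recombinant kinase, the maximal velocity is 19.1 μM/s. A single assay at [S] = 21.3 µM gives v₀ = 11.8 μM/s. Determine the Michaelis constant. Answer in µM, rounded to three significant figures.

13.2 µM

v/Vmax = 11.8/19.1 = 0.6178 = [S]/(Km+[S]).
So Km + [S] = [S]/0.6178 = 34.48 µM, giving Km = 34.48 − 21.3 = 13.2 µM.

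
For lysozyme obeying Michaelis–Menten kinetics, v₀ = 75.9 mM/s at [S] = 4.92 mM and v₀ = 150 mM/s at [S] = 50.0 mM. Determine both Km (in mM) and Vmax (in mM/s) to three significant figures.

In reciprocal form, 1/v = (Km/Vmax)·(1/[S]) + 1/Vmax. The two points give (1/[S], 1/v) = (0.2033, 0.01318) and (0.02000, 0.006667).
Slope = (0.01318 − 0.006667)/(0.2033 − 0.02000) = 0.03552; intercept = 0.01318 − 0.03552×0.2033 = 0.005956.
Vmax = 1/intercept = 168 mM/s; Km = slope × Vmax = 0.03552 × 168 = 5.96 mM.

Km = 5.96 mM; Vmax = 168 mM/s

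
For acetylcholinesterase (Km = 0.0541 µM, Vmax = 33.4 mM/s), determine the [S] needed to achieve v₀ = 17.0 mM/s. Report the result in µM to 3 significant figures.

0.0561 µM

The required fractional saturation is v/Vmax = 17.0/33.4 = 0.5090.
Then [S]/(Km+[S]) = 0.5090 ⇒ [S] = 0.0541 × 0.5090/(1 − 0.5090) = 0.0561 µM.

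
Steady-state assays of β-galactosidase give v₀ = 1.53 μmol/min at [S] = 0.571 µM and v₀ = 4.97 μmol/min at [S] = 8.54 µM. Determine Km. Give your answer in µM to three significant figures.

1.64 µM

From v = Vmax[S]/(Km+[S]), each point gives Vmax = v(Km+[S])/[S].
Equating: 1.53(Km+0.571)/0.571 = 4.97(Km+8.54)/8.54.
2.680·Km + 1.53 = 0.5820·Km + 4.97, so (2.680 − 0.5820)·Km = 4.97 − 1.53.
Km = 3.440/2.098 = 1.64 µM; then Vmax = 1.53(1.64+0.571)/0.571 = 5.92 μmol/min.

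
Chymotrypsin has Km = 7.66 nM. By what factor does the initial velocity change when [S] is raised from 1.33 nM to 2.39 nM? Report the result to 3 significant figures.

1.61

The fractional saturations are [S]/(Km+[S]) = 1.33/8.990 = 0.1479 and 2.39/10.05 = 0.2378.
v₂/v₁ is just their ratio: 0.2378/0.1479 = 1.61.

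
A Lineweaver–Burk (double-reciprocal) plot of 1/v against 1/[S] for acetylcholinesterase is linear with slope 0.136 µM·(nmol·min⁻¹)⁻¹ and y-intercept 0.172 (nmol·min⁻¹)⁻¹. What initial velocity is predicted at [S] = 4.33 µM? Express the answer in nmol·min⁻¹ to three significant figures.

4.92 nmol·min⁻¹

The y-intercept is 1/Vmax, so Vmax = 1/0.172 = 5.81 nmol·min⁻¹.
The slope is Km/Vmax, so Km = 0.136 × 5.81 = 0.791 µM.
Then v = 5.81 × 4.33/(0.791 + 4.33) = 4.92 nmol·min⁻¹.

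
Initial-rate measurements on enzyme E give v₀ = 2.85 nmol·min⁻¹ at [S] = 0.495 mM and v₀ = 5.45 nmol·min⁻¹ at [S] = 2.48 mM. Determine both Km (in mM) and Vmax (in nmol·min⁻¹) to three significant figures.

Km = 0.730 mM; Vmax = 7.05 nmol·min⁻¹

In reciprocal form, 1/v = (Km/Vmax)·(1/[S]) + 1/Vmax. The two points give (1/[S], 1/v) = (2.020, 0.3509) and (0.4032, 0.1835).
Slope = (0.3509 − 0.1835)/(2.020 − 0.4032) = 0.1035; intercept = 0.3509 − 0.1035×2.020 = 0.1417.
Vmax = 1/intercept = 7.05 nmol·min⁻¹; Km = slope × Vmax = 0.1035 × 7.05 = 0.730 mM.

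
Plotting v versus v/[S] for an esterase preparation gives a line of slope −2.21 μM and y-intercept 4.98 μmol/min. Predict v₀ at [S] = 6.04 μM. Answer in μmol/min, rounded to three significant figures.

In the Eadie–Hofstee form v = Vmax − Km·(v/[S]), the slope is −Km and the intercept is Vmax, so Km = 2.21 μM and Vmax = 4.98 μmol/min.
v = 4.98 × 6.04/(2.21 + 6.04) = 3.65 μmol/min.

3.65 μmol/min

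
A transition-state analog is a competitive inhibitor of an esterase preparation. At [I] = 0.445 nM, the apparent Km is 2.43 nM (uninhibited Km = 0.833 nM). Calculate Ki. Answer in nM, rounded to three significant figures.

0.232 nM

Competitive: Km,app = α·Km with α = 1 + [I]/Ki.
α = Km,app/Km = 2.43/0.833 = 2.917.
Ki = [I]/(α − 1) = 0.445/1.917 = 0.232 nM.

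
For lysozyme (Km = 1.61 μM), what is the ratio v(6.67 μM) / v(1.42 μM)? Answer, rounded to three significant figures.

1.72

Since Vmax cancels, v₂/v₁ = [S]₂(Km+[S]₁) / [S]₁(Km+[S]₂).
= 6.67×(1.61+1.42) / (1.42×(1.61+6.67)) = 20.21/11.76 = 1.72.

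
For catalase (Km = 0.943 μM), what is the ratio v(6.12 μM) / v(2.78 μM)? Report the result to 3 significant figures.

1.16

The fractional saturations are [S]/(Km+[S]) = 2.78/3.723 = 0.7467 and 6.12/7.063 = 0.8665.
v₂/v₁ is just their ratio: 0.8665/0.7467 = 1.16.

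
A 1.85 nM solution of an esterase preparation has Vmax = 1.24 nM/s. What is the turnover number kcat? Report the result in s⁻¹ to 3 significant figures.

kcat = Vmax/[E]total = 1.24 nM/s / 1.85 nM = 0.670 s⁻¹.

0.670 s⁻¹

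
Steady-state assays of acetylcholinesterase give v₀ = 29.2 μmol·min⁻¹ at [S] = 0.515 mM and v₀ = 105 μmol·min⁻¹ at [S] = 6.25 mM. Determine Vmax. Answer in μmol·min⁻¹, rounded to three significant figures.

137 μmol·min⁻¹

From v = Vmax[S]/(Km+[S]), each point gives Vmax = v(Km+[S])/[S].
Equating: 29.2(Km+0.515)/0.515 = 105(Km+6.25)/6.25.
56.70·Km + 29.2 = 16.80·Km + 105, so (56.70 − 16.80)·Km = 105 − 29.2.
Km = 75.80/39.90 = 1.90 mM; then Vmax = 29.2(1.90+0.515)/0.515 = 137 μmol·min⁻¹.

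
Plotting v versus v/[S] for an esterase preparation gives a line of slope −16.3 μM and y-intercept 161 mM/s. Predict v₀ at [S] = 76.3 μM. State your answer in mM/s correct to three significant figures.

133 mM/s

In the Eadie–Hofstee form v = Vmax − Km·(v/[S]), the slope is −Km and the intercept is Vmax, so Km = 16.3 μM and Vmax = 161 mM/s.
v = 161 × 76.3/(16.3 + 76.3) = 133 mM/s.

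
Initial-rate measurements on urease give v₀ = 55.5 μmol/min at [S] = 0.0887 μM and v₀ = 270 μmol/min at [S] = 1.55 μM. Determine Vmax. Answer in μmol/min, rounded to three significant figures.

From v = Vmax[S]/(Km+[S]), each point gives Vmax = v(Km+[S])/[S].
Equating: 55.5(Km+0.0887)/0.0887 = 270(Km+1.55)/1.55.
625.7·Km + 55.5 = 174.2·Km + 270, so (625.7 − 174.2)·Km = 270 − 55.5.
Km = 214.5/451.5 = 0.475 μM; then Vmax = 55.5(0.475+0.0887)/0.0887 = 353 μmol/min.

353 μmol/min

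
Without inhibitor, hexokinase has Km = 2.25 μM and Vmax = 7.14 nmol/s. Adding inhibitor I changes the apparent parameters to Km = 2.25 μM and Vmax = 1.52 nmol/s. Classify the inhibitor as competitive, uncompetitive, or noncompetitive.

noncompetitive

Vmax decreases (7.14 → 1.52 nmol/s) while Km is unchanged — pure noncompetitive inhibition.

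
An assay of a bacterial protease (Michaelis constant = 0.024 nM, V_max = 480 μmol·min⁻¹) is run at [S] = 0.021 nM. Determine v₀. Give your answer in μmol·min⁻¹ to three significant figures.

v = Vmax·[S]/(Km + [S]) = 480 × 0.021 / (0.024 + 0.021)
  = 10.08 / 0.04500 = 224 μmol·min⁻¹.

224 μmol·min⁻¹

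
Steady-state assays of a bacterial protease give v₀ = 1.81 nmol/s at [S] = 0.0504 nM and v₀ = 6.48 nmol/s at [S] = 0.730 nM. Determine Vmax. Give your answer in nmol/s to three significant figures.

From v = Vmax[S]/(Km+[S]), each point gives Vmax = v(Km+[S])/[S].
Equating: 1.81(Km+0.0504)/0.0504 = 6.48(Km+0.730)/0.730.
35.91·Km + 1.81 = 8.877·Km + 6.48, so (35.91 − 8.877)·Km = 6.48 − 1.81.
Km = 4.670/27.04 = 0.173 nM; then Vmax = 1.81(0.173+0.0504)/0.0504 = 8.01 nmol/s.

8.01 nmol/s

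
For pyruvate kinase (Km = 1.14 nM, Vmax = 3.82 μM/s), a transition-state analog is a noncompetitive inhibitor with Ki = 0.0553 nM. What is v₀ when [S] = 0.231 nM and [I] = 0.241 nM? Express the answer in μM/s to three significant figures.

0.120 μM/s

With α = 1 + [I]/Ki = 1 + 0.241/0.0553 = 5.358, the noncompetitive rate law is v = (Vmax/α)·[S] / (Km + [S]).
v = (3.82/5.358)×0.231 / (1.14 + 0.231) = 0.1647/1.371 = 0.120 μM/s.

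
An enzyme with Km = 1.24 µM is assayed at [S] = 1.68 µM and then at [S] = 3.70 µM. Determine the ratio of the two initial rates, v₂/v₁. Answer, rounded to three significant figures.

1.30

Since Vmax cancels, v₂/v₁ = [S]₂(Km+[S]₁) / [S]₁(Km+[S]₂).
= 3.70×(1.24+1.68) / (1.68×(1.24+3.70)) = 10.80/8.299 = 1.30.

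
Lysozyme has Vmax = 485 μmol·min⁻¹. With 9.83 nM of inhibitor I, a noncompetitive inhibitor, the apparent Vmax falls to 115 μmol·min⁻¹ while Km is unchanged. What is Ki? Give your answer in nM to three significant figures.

Noncompetitive: Vmax,app = Vmax/α with α = 1 + [I]/Ki.
α = Vmax/Vmax,app = 485/115 = 4.217.
Since α = 1 + [I]/Ki, [I]/Ki = 4.217 − 1 = 3.217 and Ki = 9.83/3.217 = 3.06 nM.

3.06 nM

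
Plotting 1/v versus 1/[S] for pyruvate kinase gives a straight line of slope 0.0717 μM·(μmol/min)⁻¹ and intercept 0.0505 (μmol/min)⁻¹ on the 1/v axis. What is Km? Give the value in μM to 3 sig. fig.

1.42 μM

y-intercept = 1/Vmax ⇒ Vmax = 19.8 μmol/min; slope = Km/Vmax ⇒ Km = slope × Vmax.
Km = 0.0717 × 19.8 = 1.42 μM.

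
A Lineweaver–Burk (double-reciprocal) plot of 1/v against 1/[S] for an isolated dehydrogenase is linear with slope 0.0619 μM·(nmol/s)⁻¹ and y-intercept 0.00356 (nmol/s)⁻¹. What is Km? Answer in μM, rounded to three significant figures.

17.4 μM

y-intercept = 1/Vmax ⇒ Vmax = 281 nmol/s; slope = Km/Vmax ⇒ Km = slope × Vmax.
Km = 0.0619 × 281 = 17.4 μM.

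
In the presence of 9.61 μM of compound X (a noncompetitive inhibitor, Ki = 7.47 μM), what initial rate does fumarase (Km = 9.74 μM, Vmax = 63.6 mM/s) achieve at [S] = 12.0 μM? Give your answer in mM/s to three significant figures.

α = 1 + [I]/Ki = 1 + 9.61/7.47 = 2.286.
For a noncompetitive inhibitor, Vmax is reduced to Vmax/α while Km is unchanged: Km,app = 9.74 μM, Vmax,app = 27.8 mM/s.
v = Vmax,app·[S]/(Km,app + [S]) = 27.8 × 12.0/(9.74 + 12.0) = 15.4 mM/s.

15.4 mM/s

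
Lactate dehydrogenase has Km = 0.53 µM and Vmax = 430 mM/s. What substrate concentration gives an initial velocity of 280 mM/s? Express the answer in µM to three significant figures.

Rearranging v = Vmax[S]/(Km+[S]) gives [S] = Km·v/(Vmax − v).
[S] = 0.53 × 280 / (430 − 280) = 148.4/150.0 = 0.989 µM.

0.989 µM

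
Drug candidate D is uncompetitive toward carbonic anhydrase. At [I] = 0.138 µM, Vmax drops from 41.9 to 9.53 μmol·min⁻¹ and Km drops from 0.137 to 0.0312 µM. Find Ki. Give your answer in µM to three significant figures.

0.0406 µM

Uncompetitive: Vmax,app = Vmax/α (and Km,app = Km/α) with α = 1 + [I]/Ki.
α = Vmax/Vmax,app = 41.9/9.53 = 4.397.
Ki = [I]/(α − 1) = 0.138/3.397 = 0.0406 µM.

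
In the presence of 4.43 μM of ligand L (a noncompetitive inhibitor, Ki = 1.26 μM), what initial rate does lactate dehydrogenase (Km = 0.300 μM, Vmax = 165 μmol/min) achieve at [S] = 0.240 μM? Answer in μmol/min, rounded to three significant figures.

With α = 1 + [I]/Ki = 1 + 4.43/1.26 = 4.516, the noncompetitive rate law is v = (Vmax/α)·[S] / (Km + [S]).
v = (165/4.516)×0.240 / (0.300 + 0.240) = 8.769/0.5400 = 16.2 μmol/min.

16.2 μmol/min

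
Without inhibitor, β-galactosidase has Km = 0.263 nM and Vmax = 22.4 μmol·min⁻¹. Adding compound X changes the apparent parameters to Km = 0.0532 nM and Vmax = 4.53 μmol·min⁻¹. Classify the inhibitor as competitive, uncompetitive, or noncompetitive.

Both Km and Vmax decrease by the same factor (~4.94-fold) — characteristic of uncompetitive inhibition.

uncompetitive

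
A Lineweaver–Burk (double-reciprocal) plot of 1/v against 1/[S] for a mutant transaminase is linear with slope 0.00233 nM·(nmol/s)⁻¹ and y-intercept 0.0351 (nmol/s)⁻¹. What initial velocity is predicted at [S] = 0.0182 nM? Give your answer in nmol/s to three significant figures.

The y-intercept is 1/Vmax, so Vmax = 1/0.0351 = 28.5 nmol/s.
The slope is Km/Vmax, so Km = 0.00233 × 28.5 = 0.0664 nM.
Then v = 28.5 × 0.0182/(0.0664 + 0.0182) = 6.13 nmol/s.

6.13 nmol/s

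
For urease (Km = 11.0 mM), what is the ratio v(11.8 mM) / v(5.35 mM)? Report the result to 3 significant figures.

Since Vmax cancels, v₂/v₁ = [S]₂(Km+[S]₁) / [S]₁(Km+[S]₂).
= 11.8×(11.0+5.35) / (5.35×(11.0+11.8)) = 192.9/122.0 = 1.58.

1.58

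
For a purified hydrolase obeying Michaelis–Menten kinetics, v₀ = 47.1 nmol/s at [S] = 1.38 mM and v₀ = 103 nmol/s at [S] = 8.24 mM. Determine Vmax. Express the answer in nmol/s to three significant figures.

From v = Vmax[S]/(Km+[S]), each point gives Vmax = v(Km+[S])/[S].
Equating: 47.1(Km+1.38)/1.38 = 103(Km+8.24)/8.24.
34.13·Km + 47.1 = 12.50·Km + 103, so (34.13 − 12.50)·Km = 103 − 47.1.
Km = 55.90/21.63 = 2.58 mM; then Vmax = 47.1(2.58+1.38)/1.38 = 135 nmol/s.

135 nmol/s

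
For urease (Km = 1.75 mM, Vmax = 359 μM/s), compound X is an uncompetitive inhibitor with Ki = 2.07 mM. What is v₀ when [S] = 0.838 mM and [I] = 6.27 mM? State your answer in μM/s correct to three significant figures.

58.7 μM/s

α = 1 + [I]/Ki = 1 + 6.27/2.07 = 4.029.
For an uncompetitive inhibitor, both parameters are divided by α, giving Vmax/α and Km/α: Km,app = 0.434 mM, Vmax,app = 89.1 μM/s.
v = Vmax,app·[S]/(Km,app + [S]) = 89.1 × 0.838/(0.434 + 0.838) = 58.7 μM/s.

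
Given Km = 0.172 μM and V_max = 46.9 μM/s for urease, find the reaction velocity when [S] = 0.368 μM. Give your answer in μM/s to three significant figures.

32.0 μM/s

v = Vmax·[S]/(Km + [S]) = 46.9 × 0.368 / (0.172 + 0.368)
  = 17.26 / 0.5400 = 32.0 μM/s.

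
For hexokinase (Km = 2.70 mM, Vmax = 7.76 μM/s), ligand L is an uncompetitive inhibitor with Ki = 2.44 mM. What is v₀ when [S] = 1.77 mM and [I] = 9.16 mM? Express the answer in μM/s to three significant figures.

α = 1 + [I]/Ki = 1 + 9.16/2.44 = 4.754.
For an uncompetitive inhibitor, both parameters are divided by α, giving Vmax/α and Km/α: Km,app = 0.568 mM, Vmax,app = 1.63 μM/s.
v = Vmax,app·[S]/(Km,app + [S]) = 1.63 × 1.77/(0.568 + 1.77) = 1.24 μM/s.

1.24 μM/s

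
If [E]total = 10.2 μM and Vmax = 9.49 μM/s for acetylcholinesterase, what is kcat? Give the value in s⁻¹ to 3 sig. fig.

kcat = Vmax/[E]total = 9.49 μM/s / 10.2 μM = 0.930 s⁻¹.

0.930 s⁻¹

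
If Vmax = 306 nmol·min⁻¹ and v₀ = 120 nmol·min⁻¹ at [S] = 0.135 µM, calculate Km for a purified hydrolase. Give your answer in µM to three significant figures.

0.209 µM

From v = Vmax[S]/(Km+[S]), Km = [S](Vmax − v)/v.
Km = 0.135 × (306 − 120) / 120 = 25.11/120 = 0.209 µM.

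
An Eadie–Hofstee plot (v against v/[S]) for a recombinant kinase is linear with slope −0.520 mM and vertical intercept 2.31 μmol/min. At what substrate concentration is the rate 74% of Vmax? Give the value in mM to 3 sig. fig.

1.48 mM

The Eadie–Hofstee slope gives Km = 0.520 mM (slope = −Km).
v/Vmax = [S]/(Km+[S]) = 0.74 ⇒ [S] = Km·0.74/(1−0.74) = 0.520 × 2.846 = 1.48 mM.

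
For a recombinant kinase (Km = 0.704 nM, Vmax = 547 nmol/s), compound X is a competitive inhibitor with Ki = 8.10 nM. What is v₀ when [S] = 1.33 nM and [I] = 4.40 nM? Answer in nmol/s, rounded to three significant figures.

301 nmol/s

α = 1 + [I]/Ki = 1 + 4.40/8.10 = 1.543.
For a competitive inhibitor, Vmax is unchanged and the apparent Km becomes α·Km: Km,app = 1.09 nM, Vmax,app = 547 nmol/s.
v = Vmax,app·[S]/(Km,app + [S]) = 547 × 1.33/(1.09 + 1.33) = 301 nmol/s.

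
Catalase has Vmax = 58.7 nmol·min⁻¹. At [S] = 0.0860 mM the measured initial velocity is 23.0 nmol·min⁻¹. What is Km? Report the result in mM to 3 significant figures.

0.133 mM

v/Vmax = 23.0/58.7 = 0.3918 = [S]/(Km+[S]).
So Km + [S] = [S]/0.3918 = 0.2195 mM, giving Km = 0.2195 − 0.0860 = 0.133 mM.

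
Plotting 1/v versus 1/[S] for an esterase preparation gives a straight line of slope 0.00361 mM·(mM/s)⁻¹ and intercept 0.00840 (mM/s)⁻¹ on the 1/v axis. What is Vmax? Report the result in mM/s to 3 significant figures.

The y-intercept of a Lineweaver–Burk plot equals 1/Vmax, so Vmax = 1/0.00840 = 119 mM/s.

119 mM/s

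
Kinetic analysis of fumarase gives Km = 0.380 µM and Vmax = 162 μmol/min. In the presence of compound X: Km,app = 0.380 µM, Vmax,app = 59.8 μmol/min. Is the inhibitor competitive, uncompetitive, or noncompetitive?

noncompetitive

Vmax decreases (162 → 59.8 μmol/min) while Km is unchanged — pure noncompetitive inhibition.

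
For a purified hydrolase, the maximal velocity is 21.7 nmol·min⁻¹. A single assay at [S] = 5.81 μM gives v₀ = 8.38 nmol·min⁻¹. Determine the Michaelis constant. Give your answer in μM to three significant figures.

9.23 μM

From v = Vmax[S]/(Km+[S]), Km = [S](Vmax − v)/v.
Km = 5.81 × (21.7 − 8.38) / 8.38 = 77.39/8.38 = 9.23 μM.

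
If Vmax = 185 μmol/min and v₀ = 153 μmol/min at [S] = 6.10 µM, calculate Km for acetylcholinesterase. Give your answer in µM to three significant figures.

1.28 µM

v/Vmax = 153/185 = 0.8270 = [S]/(Km+[S]).
So Km + [S] = [S]/0.8270 = 7.376 µM, giving Km = 7.376 − 6.10 = 1.28 µM.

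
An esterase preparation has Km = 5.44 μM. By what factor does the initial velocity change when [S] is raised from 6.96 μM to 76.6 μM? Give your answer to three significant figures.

Since Vmax cancels, v₂/v₁ = [S]₂(Km+[S]₁) / [S]₁(Km+[S]₂).
= 76.6×(5.44+6.96) / (6.96×(5.44+76.6)) = 949.8/571.0 = 1.66.

1.66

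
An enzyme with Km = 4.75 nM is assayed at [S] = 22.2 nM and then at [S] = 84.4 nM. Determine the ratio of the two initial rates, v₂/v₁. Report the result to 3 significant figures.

The fractional saturations are [S]/(Km+[S]) = 22.2/26.95 = 0.8237 and 84.4/89.15 = 0.9467.
v₂/v₁ is just their ratio: 0.9467/0.8237 = 1.15.

1.15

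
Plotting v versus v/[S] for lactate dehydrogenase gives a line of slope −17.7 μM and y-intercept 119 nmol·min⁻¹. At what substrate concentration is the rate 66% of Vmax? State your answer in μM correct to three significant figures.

34.4 μM

The Eadie–Hofstee slope gives Km = 17.7 μM (slope = −Km).
v/Vmax = [S]/(Km+[S]) = 0.66 ⇒ [S] = Km·0.66/(1−0.66) = 17.7 × 1.941 = 34.4 μM.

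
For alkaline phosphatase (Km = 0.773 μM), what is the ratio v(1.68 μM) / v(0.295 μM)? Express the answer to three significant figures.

Since Vmax cancels, v₂/v₁ = [S]₂(Km+[S]₁) / [S]₁(Km+[S]₂).
= 1.68×(0.773+0.295) / (0.295×(0.773+1.68)) = 1.794/0.7236 = 2.48.

2.48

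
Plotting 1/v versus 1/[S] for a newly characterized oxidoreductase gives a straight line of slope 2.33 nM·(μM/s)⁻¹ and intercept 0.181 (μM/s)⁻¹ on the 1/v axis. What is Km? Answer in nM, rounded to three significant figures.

y-intercept = 1/Vmax ⇒ Vmax = 5.52 μM/s; slope = Km/Vmax ⇒ Km = slope × Vmax.
Km = 2.33 × 5.52 = 12.9 nM.

12.9 nM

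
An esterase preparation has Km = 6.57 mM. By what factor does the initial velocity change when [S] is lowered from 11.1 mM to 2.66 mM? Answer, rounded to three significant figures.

0.459

The fractional saturations are [S]/(Km+[S]) = 11.1/17.67 = 0.6282 and 2.66/9.230 = 0.2882.
v₂/v₁ is just their ratio: 0.2882/0.6282 = 0.459.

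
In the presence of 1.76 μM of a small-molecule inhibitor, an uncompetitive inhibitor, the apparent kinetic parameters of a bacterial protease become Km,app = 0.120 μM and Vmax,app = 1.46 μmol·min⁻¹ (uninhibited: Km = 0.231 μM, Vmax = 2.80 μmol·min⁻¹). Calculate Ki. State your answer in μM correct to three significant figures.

Uncompetitive: Vmax,app = Vmax/α (and Km,app = Km/α) with α = 1 + [I]/Ki.
α = Vmax/Vmax,app = 2.80/1.46 = 1.918.
Ki = [I]/(α − 1) = 1.76/0.9178 = 1.92 μM.

1.92 μM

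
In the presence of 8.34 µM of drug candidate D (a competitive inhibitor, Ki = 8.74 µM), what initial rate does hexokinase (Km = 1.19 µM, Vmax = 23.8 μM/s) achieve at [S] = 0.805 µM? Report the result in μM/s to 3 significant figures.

6.12 μM/s

α = 1 + [I]/Ki = 1 + 8.34/8.74 = 1.954.
For a competitive inhibitor, Vmax is unchanged and the apparent Km becomes α·Km: Km,app = 2.33 µM, Vmax,app = 23.8 μM/s.
v = Vmax,app·[S]/(Km,app + [S]) = 23.8 × 0.805/(2.33 + 0.805) = 6.12 μM/s.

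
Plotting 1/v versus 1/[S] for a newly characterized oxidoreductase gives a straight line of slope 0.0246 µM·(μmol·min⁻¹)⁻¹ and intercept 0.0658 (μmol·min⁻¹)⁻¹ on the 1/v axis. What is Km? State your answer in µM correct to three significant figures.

y-intercept = 1/Vmax ⇒ Vmax = 15.2 μmol·min⁻¹; slope = Km/Vmax ⇒ Km = slope × Vmax.
Km = 0.0246 × 15.2 = 0.374 µM.

0.374 µM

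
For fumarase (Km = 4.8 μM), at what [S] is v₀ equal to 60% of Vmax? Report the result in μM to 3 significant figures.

v/Vmax = [S]/(Km+[S]) = 0.6, so [S] = Km·0.6/(1 − 0.6) = 4.8 × 1.500.
[S] = 7.20 μM.

7.20 μM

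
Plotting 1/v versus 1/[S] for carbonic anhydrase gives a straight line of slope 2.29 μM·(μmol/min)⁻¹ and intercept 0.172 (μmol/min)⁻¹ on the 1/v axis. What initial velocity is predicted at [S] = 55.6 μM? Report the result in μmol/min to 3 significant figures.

The y-intercept is 1/Vmax, so Vmax = 1/0.172 = 5.81 μmol/min.
The slope is Km/Vmax, so Km = 2.29 × 5.81 = 13.3 μM.
Then v = 5.81 × 55.6/(13.3 + 55.6) = 4.69 μmol/min.

4.69 μmol/min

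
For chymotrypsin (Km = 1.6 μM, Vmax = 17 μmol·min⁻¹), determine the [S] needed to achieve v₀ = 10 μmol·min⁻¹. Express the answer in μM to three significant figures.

2.29 μM

Rearranging v = Vmax[S]/(Km+[S]) gives [S] = Km·v/(Vmax − v).
[S] = 1.6 × 10 / (17 − 10) = 16.00/7.000 = 2.29 μM.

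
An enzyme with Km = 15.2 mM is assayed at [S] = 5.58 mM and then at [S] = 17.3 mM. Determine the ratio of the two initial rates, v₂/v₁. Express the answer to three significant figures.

The fractional saturations are [S]/(Km+[S]) = 5.58/20.78 = 0.2685 and 17.3/32.50 = 0.5323.
v₂/v₁ is just their ratio: 0.5323/0.2685 = 1.98.

1.98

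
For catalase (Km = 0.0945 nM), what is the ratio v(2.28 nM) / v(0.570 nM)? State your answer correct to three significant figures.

1.12

Since Vmax cancels, v₂/v₁ = [S]₂(Km+[S]₁) / [S]₁(Km+[S]₂).
= 2.28×(0.0945+0.570) / (0.570×(0.0945+2.28)) = 1.515/1.353 = 1.12.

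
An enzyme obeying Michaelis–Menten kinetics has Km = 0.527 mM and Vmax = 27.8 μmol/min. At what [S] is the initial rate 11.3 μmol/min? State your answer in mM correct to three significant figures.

0.361 mM

Rearranging v = Vmax[S]/(Km+[S]) gives [S] = Km·v/(Vmax − v).
[S] = 0.527 × 11.3 / (27.8 − 11.3) = 5.955/16.50 = 0.361 mM.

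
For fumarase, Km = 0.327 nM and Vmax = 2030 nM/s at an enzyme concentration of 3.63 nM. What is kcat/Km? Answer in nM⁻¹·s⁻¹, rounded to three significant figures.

kcat = Vmax/[E]total = 2030/3.63 = 559 s⁻¹.
kcat/Km = 559/0.327 = 1710 nM⁻¹·s⁻¹.

1710 nM⁻¹·s⁻¹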